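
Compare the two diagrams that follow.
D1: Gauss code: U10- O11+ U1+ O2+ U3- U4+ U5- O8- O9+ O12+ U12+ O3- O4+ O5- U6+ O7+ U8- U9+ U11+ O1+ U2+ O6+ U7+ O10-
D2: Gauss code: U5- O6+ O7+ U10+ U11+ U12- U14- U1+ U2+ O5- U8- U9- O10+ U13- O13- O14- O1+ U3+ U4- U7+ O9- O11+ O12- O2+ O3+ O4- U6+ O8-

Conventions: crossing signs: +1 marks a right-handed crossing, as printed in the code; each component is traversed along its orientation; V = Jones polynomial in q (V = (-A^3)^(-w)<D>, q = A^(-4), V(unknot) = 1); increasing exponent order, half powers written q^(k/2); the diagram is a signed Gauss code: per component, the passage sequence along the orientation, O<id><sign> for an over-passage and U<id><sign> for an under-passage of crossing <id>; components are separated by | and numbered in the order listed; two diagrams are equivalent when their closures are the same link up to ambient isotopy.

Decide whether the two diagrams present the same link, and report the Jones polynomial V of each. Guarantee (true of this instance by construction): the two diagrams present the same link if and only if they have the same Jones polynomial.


equivalent: no
D1 (bracket -A^-16 + A^-12 - A^-8 + A^-4 + A^4; 12 crossings at w = +4): V = q^2 + q^4 - q^5 + q^6 - q^7
D2 (bracket A^-16 - A^-12 + A^-8 - 2A^-4 + 2 - A^4 + A^8; 14 crossings at w = 0): V = q^-2 - q^-1 + 2 - 2q + q^2 - q^3 + q^4
key observation: 2 classes among 2 diagrams; unequal V(q) rules out equality


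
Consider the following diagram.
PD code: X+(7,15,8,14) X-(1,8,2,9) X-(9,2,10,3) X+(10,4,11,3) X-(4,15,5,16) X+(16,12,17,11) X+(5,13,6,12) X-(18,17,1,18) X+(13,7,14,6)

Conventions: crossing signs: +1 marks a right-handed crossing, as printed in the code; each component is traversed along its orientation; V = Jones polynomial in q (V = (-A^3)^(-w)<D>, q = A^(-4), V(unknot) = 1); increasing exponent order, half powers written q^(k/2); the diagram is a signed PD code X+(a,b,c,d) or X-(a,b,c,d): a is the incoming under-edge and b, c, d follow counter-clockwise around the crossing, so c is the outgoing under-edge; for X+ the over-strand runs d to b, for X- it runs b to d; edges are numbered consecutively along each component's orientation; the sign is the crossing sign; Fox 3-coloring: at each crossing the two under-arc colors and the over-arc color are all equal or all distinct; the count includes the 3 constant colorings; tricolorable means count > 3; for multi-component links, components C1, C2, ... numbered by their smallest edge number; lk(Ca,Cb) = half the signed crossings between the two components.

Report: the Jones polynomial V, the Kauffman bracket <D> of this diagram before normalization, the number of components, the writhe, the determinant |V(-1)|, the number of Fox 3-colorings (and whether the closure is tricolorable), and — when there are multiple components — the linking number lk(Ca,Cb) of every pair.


V(q) = q + q^3 - q^4
bracket: A^-13 - A^-9 - A^-1, w = +1
1 component, writhe +1, over 9 crossings
det 3, colorings 9 of 3^9 — tricolorable
observation: V spans 3 powers of q: at least 3 crossings in any diagram


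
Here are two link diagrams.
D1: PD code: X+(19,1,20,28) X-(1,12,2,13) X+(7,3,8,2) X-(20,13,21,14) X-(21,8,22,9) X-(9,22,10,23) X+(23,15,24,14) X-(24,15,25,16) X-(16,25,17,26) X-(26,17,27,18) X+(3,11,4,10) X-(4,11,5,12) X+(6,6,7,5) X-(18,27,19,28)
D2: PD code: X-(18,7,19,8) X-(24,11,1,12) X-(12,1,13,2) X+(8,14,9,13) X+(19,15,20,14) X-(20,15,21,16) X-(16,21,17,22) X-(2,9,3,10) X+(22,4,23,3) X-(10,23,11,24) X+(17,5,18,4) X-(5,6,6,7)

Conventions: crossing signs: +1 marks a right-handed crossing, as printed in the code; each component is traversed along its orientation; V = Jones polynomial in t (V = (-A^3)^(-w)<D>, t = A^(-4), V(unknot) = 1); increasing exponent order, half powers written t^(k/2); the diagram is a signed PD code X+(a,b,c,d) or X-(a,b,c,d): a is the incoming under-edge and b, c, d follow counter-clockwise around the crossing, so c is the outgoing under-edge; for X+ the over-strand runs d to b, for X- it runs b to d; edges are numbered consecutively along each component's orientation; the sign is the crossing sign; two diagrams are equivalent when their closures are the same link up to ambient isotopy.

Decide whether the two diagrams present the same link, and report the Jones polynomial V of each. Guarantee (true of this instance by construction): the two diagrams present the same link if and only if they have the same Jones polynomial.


equivalent: no
D1 (bracket A^-4 + A^4 - A^8 + A^12 - A^16; 14 crossings at w = -4): V = -t^-7 + t^-6 - t^-5 + t^-4 + t^-2
V(D2) = t^-5 - 2t^-4 + 2t^-3 - 2t^-2 + 2t^-1 - 1 + t  (w -4, c 12, <D> = A^-16 - A^-12 + 2A^-8 - 2A^-4 + 2 - 2A^4 + A^8)
key observation: V(t) takes 2 values over 2 diagrams, fixing the grouping


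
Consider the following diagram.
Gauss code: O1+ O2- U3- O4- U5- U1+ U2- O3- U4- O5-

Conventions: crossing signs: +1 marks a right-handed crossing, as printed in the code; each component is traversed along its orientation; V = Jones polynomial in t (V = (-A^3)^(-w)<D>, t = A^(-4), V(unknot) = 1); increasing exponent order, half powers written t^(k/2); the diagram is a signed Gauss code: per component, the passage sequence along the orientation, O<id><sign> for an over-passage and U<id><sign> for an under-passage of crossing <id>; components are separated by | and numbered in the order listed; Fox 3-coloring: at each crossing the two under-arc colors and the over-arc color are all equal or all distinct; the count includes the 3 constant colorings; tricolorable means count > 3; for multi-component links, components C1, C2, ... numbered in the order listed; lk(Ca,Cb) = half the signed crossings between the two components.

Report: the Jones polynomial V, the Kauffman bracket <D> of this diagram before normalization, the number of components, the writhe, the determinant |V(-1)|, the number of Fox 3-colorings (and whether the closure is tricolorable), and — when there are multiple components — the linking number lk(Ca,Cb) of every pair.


V = -t^-4 + t^-3 + t^-1
<D> = -A^-5 - A^3 + A^7 (w = -3)
1 component over 5 crossings, w = -3
9 Fox colorings among 3^5, |V(-1)| = 3: tricolorable
why: w = -3 shifts under R1 moves; the (-A^3)^(3) factor cancels that in V


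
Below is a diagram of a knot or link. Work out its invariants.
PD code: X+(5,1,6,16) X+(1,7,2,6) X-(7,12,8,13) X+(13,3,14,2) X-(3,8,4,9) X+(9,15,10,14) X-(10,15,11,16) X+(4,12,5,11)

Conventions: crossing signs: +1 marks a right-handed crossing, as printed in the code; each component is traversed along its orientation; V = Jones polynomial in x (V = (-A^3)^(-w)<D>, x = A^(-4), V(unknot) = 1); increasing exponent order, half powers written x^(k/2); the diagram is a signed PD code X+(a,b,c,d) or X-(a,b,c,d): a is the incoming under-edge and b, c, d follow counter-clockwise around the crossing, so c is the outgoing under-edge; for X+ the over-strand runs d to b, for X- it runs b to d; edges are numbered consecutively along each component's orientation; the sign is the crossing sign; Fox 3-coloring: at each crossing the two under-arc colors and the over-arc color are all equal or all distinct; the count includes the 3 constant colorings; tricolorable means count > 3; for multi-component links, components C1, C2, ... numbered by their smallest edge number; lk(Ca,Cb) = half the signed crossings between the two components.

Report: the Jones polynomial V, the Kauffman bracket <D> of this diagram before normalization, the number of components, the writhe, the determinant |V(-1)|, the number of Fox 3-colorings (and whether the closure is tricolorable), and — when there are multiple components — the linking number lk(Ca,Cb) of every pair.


V(x) = x + x^3 - x^4
bracket: -A^-10 + A^-6 + A^2, w = +2
1 component, writhe +2, over 8 crossings
det 3, colorings 9 of 3^8 — tricolorable
observation: w = +2 (over 8 crossings) is diagram-only; (-A^3)^(-2) removes it from V


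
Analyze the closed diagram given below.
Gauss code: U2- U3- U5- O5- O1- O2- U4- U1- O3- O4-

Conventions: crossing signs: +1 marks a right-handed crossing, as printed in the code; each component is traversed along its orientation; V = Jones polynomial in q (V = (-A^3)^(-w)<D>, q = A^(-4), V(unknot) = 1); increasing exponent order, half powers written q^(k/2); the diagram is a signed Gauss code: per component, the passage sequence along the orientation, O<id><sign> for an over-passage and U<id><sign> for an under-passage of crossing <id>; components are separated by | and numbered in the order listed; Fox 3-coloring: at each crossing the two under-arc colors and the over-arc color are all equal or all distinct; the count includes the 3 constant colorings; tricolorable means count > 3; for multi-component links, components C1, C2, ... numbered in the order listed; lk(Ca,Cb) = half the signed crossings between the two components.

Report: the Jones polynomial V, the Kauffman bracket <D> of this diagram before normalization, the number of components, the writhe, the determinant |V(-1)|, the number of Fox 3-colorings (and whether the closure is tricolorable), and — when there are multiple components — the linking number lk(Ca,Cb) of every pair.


V(q) = -q^-4 + q^-3 + q^-1
bracket: -A^-11 - A^-3 + A, w = -5
1 component, writhe -5, over 5 crossings
det 3, colorings 9 of 3^5 — tricolorable
observation: det 3 = |V(-1)|; divisible by 3, so tricolorable


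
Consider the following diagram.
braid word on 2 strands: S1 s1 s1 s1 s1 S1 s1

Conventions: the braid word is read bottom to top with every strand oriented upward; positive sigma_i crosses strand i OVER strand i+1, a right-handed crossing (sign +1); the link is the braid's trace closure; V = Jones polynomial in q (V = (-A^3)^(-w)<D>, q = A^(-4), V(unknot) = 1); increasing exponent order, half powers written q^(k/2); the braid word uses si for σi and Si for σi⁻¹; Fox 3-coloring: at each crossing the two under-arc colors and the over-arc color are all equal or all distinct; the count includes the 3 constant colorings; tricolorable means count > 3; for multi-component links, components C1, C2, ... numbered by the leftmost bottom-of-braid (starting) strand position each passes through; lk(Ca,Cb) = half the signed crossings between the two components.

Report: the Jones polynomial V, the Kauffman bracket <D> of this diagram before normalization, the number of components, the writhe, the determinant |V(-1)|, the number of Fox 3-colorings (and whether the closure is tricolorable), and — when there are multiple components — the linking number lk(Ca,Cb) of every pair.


Jones polynomial: V(q) = q + q^3 - q^4
<D> = A^-7 - A^-3 - A^5; writhe +3
components 1, writhe +3 (7 crossings)
3-colorings: 9 of 3^7, det 3 — tricolorable
note: a (2,3) torus form — a single generator 3 times


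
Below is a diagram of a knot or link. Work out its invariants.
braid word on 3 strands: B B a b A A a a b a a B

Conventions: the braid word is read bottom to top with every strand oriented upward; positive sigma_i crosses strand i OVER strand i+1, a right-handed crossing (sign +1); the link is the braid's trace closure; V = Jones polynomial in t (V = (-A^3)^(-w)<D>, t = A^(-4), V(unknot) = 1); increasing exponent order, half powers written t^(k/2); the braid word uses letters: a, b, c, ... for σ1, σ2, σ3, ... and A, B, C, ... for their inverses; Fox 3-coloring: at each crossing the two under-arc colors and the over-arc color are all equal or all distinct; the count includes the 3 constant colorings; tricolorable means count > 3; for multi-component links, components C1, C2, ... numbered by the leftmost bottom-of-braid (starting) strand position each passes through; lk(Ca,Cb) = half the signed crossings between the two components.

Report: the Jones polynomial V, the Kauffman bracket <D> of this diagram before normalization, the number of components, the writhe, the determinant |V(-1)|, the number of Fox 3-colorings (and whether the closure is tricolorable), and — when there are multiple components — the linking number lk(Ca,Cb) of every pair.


V = -t^-1 + 2 - t + 2t^2 - t^3 + t^4 - t^5
<D> = -A^-14 + A^-10 - A^-6 + 2A^-2 - A^2 + 2A^6 - A^10 (w = +2)
1 component over 12 crossings, w = +2
9 Fox colorings among 3^12, |V(-1)| = 9: tricolorable
why: the span of V is 6, forcing >= 6 crossings in any diagram


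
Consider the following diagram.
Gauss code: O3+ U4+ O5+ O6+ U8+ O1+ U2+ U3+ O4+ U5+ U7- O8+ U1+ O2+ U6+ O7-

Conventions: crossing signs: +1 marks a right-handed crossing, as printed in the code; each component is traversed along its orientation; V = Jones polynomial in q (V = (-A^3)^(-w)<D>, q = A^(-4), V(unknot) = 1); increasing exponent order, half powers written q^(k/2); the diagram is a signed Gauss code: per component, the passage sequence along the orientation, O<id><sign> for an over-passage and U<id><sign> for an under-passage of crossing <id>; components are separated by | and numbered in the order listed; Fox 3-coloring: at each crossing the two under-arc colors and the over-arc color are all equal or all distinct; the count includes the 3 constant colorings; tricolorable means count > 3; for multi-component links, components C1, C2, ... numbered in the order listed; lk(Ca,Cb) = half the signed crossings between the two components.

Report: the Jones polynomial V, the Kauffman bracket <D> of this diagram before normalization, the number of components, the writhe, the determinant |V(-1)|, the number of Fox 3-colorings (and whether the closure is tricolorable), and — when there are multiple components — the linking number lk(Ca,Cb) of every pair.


V = q^2 - q^3 + 3q^4 - 3q^5 + 3q^6 - 3q^7 + 2q^8 - q^9
<D> = -A^-18 + 2A^-14 - 3A^-10 + 3A^-6 - 3A^-2 + 3A^2 - A^6 + A^10 (w = +6)
1 component over 8 crossings, w = +6
3 Fox colorings among 3^8, |V(-1)| = 17: not tricolorable
why: V spans 7 powers of q: at least 7 crossings in any diagram


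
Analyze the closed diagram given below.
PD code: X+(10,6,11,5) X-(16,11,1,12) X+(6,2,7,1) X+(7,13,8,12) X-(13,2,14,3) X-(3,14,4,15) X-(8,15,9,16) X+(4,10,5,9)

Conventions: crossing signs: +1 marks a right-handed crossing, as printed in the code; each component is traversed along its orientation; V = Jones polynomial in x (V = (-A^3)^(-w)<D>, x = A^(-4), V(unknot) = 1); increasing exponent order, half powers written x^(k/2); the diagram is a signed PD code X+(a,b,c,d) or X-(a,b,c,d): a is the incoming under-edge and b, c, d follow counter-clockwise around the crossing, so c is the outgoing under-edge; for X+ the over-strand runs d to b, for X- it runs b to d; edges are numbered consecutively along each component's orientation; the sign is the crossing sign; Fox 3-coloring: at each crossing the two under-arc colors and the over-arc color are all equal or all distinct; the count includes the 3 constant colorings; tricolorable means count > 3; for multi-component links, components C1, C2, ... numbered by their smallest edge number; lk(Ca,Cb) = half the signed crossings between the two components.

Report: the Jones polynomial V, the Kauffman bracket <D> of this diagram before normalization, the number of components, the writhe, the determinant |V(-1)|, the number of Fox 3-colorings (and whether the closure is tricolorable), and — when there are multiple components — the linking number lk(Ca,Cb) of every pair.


V = -x^-3 + x^-2 - x^-1 + 3 - x + x^2 - x^3
<D> = -A^-12 + A^-8 - A^-4 + 3 - A^4 + A^8 - A^12 (w = 0)
1 component over 8 crossings, w = 0
27 Fox colorings among 3^8, |V(-1)| = 9: tricolorable
why: w = 0 shifts under R1 moves; the (-A^3)^(0) factor cancels that in V


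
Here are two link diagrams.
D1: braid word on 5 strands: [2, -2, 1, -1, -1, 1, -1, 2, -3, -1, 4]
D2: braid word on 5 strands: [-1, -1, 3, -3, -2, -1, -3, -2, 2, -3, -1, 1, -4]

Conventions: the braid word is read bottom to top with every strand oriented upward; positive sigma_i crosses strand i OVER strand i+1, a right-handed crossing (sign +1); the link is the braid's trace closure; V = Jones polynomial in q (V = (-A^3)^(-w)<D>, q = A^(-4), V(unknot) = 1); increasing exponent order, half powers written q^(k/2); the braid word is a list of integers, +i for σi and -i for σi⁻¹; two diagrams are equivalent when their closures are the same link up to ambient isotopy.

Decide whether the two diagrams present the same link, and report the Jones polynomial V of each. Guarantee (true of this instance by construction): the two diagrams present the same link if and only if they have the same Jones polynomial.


equivalent: no
D1 (bracket A^-1 + A^7; 11 crossings at w = -1): V = -q^(-5/2) - q^(-1/2)
V(D2) = q^(-13/2) - q^(-11/2) + q^(-9/2) - 2q^(-7/2) - q^(-3/2)  [13 crossings, <D> = A^-15 + 2A^-7 - A^-3 + A - A^5, w = -7]
observation: comparing 2 Jones polynomials yields 2 groups


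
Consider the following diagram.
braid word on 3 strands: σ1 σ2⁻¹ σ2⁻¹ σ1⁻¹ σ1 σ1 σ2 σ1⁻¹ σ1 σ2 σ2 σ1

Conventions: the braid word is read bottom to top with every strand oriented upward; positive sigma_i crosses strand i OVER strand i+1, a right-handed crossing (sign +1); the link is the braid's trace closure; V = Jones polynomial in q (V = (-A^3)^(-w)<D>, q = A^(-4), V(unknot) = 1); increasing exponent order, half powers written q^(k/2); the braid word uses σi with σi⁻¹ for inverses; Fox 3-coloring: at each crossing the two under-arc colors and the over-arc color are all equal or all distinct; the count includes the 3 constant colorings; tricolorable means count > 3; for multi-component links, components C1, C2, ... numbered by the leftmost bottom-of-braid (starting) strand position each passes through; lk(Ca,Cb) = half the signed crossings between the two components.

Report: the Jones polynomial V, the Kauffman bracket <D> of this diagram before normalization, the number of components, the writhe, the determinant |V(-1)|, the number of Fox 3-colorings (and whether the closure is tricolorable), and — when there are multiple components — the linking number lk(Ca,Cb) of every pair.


V = 2q - 2q^2 + 3q^3 - 3q^4 + 2q^5 - 2q^6 + q^7
<D> = A^-16 - 2A^-12 + 2A^-8 - 3A^-4 + 3 - 2A^4 + 2A^8 (w = +4)
1 component over 12 crossings, w = +4
9 Fox colorings among 3^12, |V(-1)| = 15: tricolorable
why: |V(-1)| = 15: so tricolorable, since 3 divides 15


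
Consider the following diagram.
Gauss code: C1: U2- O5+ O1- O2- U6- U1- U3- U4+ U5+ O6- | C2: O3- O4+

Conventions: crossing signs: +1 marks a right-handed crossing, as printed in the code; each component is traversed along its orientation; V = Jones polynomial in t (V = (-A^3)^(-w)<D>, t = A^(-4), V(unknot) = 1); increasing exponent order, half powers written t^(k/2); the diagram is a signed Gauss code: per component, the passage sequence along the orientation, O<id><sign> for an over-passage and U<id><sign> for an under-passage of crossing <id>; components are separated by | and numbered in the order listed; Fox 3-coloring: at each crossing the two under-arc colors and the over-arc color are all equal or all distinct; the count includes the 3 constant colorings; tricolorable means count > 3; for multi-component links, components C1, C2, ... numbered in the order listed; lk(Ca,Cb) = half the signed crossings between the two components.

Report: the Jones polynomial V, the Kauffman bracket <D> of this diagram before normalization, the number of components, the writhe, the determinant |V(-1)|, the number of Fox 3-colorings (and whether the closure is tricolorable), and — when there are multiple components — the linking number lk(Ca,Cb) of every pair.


V = -t^(-1/2) - t^(1/2)
<D> = -A^-8 - A^-4 (w = -2)
2 components over 6 crossings, w = -2
lk(C1,C2): 0
9 Fox colorings among 3^7, |V(-1)| = 0: tricolorable
why: |V(-1)| = 0: so tricolorable, since 3 divides 0


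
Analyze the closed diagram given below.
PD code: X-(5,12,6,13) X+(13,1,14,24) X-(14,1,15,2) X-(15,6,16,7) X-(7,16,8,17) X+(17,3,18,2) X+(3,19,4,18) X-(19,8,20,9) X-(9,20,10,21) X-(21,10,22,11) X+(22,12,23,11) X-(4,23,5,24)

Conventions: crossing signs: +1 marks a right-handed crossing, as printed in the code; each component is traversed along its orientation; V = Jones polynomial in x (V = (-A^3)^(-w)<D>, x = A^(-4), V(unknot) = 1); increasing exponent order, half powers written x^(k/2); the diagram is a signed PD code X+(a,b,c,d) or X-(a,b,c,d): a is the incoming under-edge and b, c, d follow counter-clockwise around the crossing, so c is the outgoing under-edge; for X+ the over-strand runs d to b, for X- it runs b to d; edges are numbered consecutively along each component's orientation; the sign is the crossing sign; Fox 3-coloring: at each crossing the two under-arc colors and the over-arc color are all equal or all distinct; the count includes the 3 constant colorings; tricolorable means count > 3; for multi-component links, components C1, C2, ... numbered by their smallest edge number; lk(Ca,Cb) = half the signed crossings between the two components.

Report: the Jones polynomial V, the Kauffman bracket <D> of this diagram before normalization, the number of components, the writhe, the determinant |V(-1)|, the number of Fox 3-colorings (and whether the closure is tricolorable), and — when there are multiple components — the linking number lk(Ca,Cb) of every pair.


V(x) = -x^-6 + x^-5 - x^-4 + 2x^-3 - x^-2 + x^-1
bracket: A^-8 - A^-4 + 2 - A^4 + A^8 - A^12, w = -4
1 component, writhe -4, over 12 crossings
det 7, colorings 3 of 3^12 — not tricolorable
observation: V spans 5 powers of x: at least 5 crossings in any diagram


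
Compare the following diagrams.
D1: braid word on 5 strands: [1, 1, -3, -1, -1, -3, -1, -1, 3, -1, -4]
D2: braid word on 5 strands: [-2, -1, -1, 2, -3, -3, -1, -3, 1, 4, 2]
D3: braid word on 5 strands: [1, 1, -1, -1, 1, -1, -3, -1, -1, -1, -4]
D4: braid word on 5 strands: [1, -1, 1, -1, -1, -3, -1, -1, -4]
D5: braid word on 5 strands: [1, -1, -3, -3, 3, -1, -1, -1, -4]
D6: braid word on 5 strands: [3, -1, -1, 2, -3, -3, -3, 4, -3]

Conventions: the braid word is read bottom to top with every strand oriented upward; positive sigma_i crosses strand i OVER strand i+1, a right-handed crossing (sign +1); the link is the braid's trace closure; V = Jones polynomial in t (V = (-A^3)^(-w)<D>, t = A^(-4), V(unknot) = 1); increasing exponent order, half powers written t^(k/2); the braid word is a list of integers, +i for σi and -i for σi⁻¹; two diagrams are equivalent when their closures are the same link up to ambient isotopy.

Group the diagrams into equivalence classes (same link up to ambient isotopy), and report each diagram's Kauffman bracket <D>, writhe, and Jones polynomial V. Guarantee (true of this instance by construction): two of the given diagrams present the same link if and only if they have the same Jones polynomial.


grouping into links: {D1, D3, D4, D5} | {D2, D6}
V(D1) = t^(-9/2) - t^(-5/2) - t^(-3/2) - t^(-1/2)  (w -5, c 11, <D> = A^-13 + A^-9 + A^-5 - A^3)
V(D2) = t^(-13/2) - t^(-11/2) + t^(-9/2) - 2t^(-7/2) - t^(-3/2)  (w -3, c 11, <D> = A^-3 + 2A^5 - A^9 + A^13 - A^17)
V(D3) = t^(-9/2) - t^(-5/2) - t^(-3/2) - t^(-1/2)  [11 crossings, <D> = A^-13 + A^-9 + A^-5 - A^3, w = -5]
V(D4) = t^(-9/2) - t^(-5/2) - t^(-3/2) - t^(-1/2)  [9 crossings, <D> = A^-13 + A^-9 + A^-5 - A^3, w = -5]
V(D5) = t^(-9/2) - t^(-5/2) - t^(-3/2) - t^(-1/2)  [9 crossings, <D> = A^-13 + A^-9 + A^-5 - A^3, w = -5]
V(D6) = t^(-13/2) - t^(-11/2) + t^(-9/2) - 2t^(-7/2) - t^(-3/2)  [9 crossings, <D> = A^-3 + 2A^5 - A^9 + A^13 - A^17, w = -3]
why: V(t) takes 2 values over 6 diagrams, fixing the grouping


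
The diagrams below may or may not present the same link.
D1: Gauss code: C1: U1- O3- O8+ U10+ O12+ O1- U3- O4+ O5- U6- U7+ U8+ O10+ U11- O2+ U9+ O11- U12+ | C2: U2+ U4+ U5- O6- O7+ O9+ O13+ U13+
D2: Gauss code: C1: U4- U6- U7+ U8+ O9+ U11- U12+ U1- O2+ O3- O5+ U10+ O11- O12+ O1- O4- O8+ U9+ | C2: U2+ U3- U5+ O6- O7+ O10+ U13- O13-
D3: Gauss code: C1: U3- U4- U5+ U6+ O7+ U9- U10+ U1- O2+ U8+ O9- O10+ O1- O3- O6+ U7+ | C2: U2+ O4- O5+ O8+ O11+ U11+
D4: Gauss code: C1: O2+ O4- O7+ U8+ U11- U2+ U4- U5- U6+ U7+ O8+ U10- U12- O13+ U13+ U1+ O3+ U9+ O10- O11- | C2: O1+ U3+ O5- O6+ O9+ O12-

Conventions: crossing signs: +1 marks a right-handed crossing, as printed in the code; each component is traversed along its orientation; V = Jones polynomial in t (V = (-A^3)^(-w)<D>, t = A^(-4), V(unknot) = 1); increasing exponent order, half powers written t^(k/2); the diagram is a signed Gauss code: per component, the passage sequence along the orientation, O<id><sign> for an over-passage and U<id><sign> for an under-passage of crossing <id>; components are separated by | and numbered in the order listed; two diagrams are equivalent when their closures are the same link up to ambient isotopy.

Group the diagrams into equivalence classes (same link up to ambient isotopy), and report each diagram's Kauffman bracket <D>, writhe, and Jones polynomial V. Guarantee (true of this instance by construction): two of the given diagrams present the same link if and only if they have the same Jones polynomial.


classes: {D1, D2, D3, D4}
V(D1) = -t^(1/2) - t^(5/2)  [13 crossings, <D> = A^-1 + A^7, w = +3]
D2 (bracket A^-7 + A; 13 crossings at w = +1): V = -t^(1/2) - t^(5/2)
V(D3) = -t^(1/2) - t^(5/2)  [11 crossings, <D> = A^-1 + A^7, w = +3]
V(D4) = -t^(1/2) - t^(5/2)  (w +3, c 13, <D> = A^-1 + A^7)
note: all 4 diagrams share one V(t), hence one class


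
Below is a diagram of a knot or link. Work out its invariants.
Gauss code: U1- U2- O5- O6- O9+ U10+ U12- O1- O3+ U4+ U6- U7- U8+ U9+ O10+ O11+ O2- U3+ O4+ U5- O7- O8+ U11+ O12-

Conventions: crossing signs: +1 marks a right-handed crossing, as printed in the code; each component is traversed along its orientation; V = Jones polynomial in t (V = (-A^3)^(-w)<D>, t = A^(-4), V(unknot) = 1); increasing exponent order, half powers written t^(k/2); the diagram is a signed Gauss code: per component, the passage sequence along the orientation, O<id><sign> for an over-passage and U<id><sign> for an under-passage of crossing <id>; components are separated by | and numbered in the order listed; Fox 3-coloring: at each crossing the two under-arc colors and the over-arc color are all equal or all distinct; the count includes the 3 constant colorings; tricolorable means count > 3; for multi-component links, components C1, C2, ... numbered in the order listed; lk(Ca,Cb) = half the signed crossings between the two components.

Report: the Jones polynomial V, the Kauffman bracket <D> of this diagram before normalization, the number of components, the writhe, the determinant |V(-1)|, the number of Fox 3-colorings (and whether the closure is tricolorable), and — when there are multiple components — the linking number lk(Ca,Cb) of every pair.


V = -t^-3 + t^-2 - t^-1 + 3 - t + t^2 - t^3
<D> = -A^-12 + A^-8 - A^-4 + 3 - A^4 + A^8 - A^12 (w = 0)
1 component over 12 crossings, w = 0
27 Fox colorings among 3^12, |V(-1)| = 9: tricolorable
why: |V(-1)| = 9: so tricolorable, since 3 divides 9


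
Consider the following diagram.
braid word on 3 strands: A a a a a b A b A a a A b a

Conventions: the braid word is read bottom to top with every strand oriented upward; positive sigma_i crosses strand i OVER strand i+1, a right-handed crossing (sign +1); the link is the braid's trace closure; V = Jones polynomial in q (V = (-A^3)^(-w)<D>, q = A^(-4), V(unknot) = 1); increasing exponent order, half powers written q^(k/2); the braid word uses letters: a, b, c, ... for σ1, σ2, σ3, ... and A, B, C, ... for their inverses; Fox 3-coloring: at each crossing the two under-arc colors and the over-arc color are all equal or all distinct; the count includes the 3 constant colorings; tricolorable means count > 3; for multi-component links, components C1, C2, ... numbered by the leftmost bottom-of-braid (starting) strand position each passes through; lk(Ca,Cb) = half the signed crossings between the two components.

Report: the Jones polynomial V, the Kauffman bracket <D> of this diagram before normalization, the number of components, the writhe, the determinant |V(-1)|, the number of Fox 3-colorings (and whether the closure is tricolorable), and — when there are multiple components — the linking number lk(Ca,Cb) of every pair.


Jones polynomial: V(q) = q^2 - q^3 + 3q^4 - 3q^5 + 3q^6 - 3q^7 + 2q^8 - q^9
<D> = -A^-18 + 2A^-14 - 3A^-10 + 3A^-6 - 3A^-2 + 3A^2 - A^6 + A^10; writhe +6
components 1, writhe +6 (14 crossings)
3-colorings: 3 of 3^14, det 17 — not tricolorable
note: inverse pairs cancel, leaving σ1 σ1 σ1 σ2 σ1⁻¹ σ2 σ2 σ1


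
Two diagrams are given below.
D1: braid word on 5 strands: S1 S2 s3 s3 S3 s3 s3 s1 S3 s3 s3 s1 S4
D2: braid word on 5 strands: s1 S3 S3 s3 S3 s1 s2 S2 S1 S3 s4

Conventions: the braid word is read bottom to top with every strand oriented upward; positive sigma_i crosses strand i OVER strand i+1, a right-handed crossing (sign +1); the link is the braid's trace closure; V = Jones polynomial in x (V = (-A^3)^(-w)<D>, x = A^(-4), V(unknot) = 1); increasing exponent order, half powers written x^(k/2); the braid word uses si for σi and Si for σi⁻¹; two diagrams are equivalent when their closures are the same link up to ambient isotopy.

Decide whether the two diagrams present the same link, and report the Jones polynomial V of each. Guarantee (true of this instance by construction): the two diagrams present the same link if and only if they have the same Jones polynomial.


same link: no
V(D1) = -x^(3/2) - x^(7/2) + x^(9/2) - x^(11/2)  [13 crossings, <D> = A^-13 - A^-9 + A^-5 + A^3, w = +3]
V(D2) = x^(-9/2) - x^(-5/2) - x^(-3/2) - x^(-1/2)  [11 crossings, <D> = A^-1 + A^3 + A^7 - A^15, w = -1]
insight: 2 values of V(x) split the 2 diagrams


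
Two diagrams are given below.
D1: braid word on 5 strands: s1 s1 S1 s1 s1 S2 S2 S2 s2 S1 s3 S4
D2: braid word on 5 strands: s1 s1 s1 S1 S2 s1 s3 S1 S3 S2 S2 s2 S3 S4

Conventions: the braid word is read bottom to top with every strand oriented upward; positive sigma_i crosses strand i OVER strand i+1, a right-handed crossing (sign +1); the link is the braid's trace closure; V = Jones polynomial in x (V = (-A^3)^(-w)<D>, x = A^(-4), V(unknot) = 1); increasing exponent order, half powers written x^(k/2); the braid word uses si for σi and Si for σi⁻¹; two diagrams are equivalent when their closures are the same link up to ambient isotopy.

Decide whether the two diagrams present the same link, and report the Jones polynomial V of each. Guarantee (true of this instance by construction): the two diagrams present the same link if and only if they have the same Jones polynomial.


equivalent: yes
D1 (bracket A^-8 + 2 + A^8; 12 crossings at w = 0): V = x^-2 + 2 + x^2
V(D2) = x^-2 + 2 + x^2  (w -2, c 14, <D> = A^-14 + 2A^-6 + A^2)
key observation: D2 (14 crossings) and D1 (12) are Markov-related braid presentations


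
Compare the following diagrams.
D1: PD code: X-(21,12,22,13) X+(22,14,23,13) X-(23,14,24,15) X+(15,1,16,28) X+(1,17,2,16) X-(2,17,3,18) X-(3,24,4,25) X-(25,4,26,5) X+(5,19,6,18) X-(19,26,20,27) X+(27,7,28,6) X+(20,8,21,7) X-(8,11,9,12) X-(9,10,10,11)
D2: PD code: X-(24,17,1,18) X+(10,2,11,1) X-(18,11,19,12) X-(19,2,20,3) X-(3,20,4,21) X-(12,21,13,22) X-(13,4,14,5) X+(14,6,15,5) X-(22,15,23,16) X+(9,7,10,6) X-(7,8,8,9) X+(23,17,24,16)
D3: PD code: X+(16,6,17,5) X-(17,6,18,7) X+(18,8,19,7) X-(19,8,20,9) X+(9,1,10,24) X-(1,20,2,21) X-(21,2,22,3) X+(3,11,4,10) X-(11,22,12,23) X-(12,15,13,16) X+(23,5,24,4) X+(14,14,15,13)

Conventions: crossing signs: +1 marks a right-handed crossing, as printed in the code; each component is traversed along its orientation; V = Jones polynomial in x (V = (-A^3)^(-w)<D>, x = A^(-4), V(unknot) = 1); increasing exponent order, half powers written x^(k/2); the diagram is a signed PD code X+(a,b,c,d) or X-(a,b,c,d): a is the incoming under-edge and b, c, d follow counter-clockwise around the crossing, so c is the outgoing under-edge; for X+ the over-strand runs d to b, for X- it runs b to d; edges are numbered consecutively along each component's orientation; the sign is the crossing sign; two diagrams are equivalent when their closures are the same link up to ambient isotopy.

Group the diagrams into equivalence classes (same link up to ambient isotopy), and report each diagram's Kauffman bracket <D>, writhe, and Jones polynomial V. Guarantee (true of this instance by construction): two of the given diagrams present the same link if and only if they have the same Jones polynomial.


equivalence classes: {D1, D3} | {D2}
D1 (bracket -A^-18 + 2A^-14 - 2A^-10 + 3A^-6 - 2A^-2 + 2A^2 - A^6; 14 crossings at w = -2): V = -x^-3 + 2x^-2 - 2x^-1 + 3 - 2x + 2x^2 - x^3
V(D2) = -x^-6 + x^-5 - x^-4 + 2x^-3 - x^-2 + x^-1  [12 crossings, <D> = A^-8 - A^-4 + 2 - A^4 + A^8 - A^12, w = -4]
V(D3) = -x^-3 + 2x^-2 - 2x^-1 + 3 - 2x + 2x^2 - x^3  [12 crossings, <D> = -A^-12 + 2A^-8 - 2A^-4 + 3 - 2A^4 + 2A^8 - A^12, w = 0]
key observation: V(x) takes 2 values over 3 diagrams, fixing the grouping


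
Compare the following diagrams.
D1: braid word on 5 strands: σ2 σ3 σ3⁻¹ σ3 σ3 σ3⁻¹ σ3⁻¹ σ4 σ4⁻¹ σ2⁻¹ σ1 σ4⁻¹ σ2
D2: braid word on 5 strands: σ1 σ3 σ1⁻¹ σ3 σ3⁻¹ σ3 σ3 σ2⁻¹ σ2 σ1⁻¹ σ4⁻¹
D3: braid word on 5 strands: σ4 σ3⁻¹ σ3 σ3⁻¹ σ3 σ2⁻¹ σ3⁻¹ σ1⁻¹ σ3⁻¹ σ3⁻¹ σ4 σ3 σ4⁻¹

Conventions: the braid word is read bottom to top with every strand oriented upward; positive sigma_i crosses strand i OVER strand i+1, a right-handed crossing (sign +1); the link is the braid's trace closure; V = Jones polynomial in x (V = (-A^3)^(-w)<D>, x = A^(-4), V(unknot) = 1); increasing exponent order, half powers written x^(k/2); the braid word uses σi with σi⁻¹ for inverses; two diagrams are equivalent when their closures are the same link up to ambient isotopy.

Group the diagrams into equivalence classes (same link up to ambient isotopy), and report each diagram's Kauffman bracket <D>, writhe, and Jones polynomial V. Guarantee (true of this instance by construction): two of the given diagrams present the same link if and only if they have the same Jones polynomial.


grouping into links: {D1} | {D2} | {D3}
V(D1) = -x^(-1/2) - x^(1/2)  (w +1, c 13, <D> = A + A^5)
D2 (bracket -A^-15 + A^-7 + A^-3 + A; 11 crossings at w = +1): V = -x^(1/2) - x^(3/2) - x^(5/2) + x^(9/2)
D3 (bracket A^-7 + A; 13 crossings at w = -3): V = -x^(-5/2) - x^(-1/2)
why: 3 values of V(x) split the 3 diagrams


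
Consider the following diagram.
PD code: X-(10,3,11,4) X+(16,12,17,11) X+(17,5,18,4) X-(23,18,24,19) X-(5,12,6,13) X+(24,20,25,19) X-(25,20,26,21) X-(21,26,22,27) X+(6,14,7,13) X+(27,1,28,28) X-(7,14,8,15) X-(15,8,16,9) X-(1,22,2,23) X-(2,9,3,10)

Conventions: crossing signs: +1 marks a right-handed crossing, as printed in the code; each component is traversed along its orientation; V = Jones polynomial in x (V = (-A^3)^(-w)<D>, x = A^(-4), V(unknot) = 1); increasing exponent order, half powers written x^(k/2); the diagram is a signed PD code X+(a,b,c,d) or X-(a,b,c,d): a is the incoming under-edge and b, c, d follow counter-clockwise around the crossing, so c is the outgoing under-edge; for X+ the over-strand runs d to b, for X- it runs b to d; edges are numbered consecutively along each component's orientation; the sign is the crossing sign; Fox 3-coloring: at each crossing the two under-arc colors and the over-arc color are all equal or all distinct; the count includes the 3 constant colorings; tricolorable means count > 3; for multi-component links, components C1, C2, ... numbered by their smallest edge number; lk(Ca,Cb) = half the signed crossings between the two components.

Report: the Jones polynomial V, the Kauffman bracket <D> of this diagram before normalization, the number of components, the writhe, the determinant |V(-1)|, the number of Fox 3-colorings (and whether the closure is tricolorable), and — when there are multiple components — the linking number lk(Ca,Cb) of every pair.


Jones polynomial: V(x) = x^-8 - 2x^-7 + x^-6 - 2x^-5 + 2x^-4 + x^-2
<D> = A^-4 + 2A^4 - 2A^8 + A^12 - 2A^16 + A^20; writhe -4
components 1, writhe -4 (14 crossings)
3-colorings: 27 of 3^14, det 9 — tricolorable
note: det 9 = |V(-1)|; divisible by 3, so tricolorable


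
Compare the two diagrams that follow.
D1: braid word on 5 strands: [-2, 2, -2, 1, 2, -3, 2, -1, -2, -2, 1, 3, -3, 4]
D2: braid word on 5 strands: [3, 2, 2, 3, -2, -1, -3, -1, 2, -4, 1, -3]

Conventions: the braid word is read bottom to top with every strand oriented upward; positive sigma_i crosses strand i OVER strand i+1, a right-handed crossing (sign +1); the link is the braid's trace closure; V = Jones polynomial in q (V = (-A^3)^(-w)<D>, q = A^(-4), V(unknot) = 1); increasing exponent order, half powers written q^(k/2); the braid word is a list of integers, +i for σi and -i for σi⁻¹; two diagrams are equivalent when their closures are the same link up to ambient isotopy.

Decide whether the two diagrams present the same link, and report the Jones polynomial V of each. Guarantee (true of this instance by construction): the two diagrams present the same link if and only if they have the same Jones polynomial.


equivalent: no
V(D1) = -q^-3 + 2q^-2 - 2q^-1 + 3 - 2q + 2q^2 - q^3  (w 0, c 14, <D> = -A^-12 + 2A^-8 - 2A^-4 + 3 - 2A^4 + 2A^8 - A^12)
D2 (bracket 1; 12 crossings at w = 0): V = 1
why: V(q) takes 2 values over 2 diagrams, fixing the grouping


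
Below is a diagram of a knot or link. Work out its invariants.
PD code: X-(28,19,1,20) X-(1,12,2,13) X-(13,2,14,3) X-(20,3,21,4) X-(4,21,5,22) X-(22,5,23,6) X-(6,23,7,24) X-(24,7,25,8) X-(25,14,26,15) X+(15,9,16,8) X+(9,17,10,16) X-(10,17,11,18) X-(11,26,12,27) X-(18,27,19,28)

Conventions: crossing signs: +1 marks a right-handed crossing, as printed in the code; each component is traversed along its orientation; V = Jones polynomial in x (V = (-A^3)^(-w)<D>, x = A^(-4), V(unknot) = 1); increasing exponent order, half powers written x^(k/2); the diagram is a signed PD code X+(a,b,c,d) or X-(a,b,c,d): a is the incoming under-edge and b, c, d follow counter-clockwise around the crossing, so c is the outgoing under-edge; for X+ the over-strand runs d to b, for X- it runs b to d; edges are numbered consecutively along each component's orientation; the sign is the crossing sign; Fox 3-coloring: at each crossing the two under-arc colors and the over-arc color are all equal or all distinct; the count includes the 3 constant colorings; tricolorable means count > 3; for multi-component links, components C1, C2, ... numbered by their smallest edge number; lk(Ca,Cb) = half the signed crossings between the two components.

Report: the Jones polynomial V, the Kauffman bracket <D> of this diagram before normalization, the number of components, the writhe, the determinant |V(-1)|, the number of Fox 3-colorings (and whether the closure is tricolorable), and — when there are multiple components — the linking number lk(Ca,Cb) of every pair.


V(x) = -x^-14 + x^-13 - 2x^-12 + 3x^-11 - 3x^-10 + 3x^-9 - 2x^-8 + x^-7 + x^-4
bracket: A^-14 + A^-2 - 2A^2 + 3A^6 - 3A^10 + 3A^14 - 2A^18 + A^22 - A^26, w = -10
1 component, writhe -10, over 14 crossings
det 15, colorings 9 of 3^14 — tricolorable
observation: w = -10 (over 14 crossings) is diagram-only; (-A^3)^(10) removes it from V


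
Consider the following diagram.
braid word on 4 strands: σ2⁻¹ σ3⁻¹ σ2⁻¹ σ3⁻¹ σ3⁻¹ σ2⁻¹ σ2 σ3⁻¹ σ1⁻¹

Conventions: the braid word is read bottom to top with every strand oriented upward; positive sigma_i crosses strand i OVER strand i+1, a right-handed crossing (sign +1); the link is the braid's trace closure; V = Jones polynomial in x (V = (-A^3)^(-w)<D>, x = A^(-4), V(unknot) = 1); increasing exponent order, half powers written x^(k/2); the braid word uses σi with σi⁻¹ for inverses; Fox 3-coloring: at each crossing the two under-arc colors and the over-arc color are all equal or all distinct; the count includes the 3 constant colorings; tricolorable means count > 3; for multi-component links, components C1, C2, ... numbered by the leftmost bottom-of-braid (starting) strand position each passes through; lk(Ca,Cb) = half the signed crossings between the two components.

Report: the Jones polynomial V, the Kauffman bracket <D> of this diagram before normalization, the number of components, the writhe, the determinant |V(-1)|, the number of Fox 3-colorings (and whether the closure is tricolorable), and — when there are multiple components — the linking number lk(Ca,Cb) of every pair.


Jones polynomial: V(x) = -x^-7 + x^-6 - x^-5 + x^-4 + x^-2
<D> = -A^-13 - A^-5 + A^-1 - A^3 + A^7; writhe -7
components 1, writhe -7 (9 crossings)
3-colorings: 3 of 3^9, det 5 — not tricolorable
note: |V(-1)| = 5: so not tricolorable, since 3 does not divide 5
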